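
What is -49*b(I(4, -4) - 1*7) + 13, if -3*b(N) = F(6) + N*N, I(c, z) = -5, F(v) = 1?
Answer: 7144/3 ≈ 2381.3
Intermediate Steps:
b(N) = -⅓ - N²/3 (b(N) = -(1 + N*N)/3 = -(1 + N²)/3 = -⅓ - N²/3)
-49*b(I(4, -4) - 1*7) + 13 = -49*(-⅓ - (-5 - 1*7)²/3) + 13 = -49*(-⅓ - (-5 - 7)²/3) + 13 = -49*(-⅓ - ⅓*(-12)²) + 13 = -49*(-⅓ - ⅓*144) + 13 = -49*(-⅓ - 48) + 13 = -49*(-145/3) + 13 = 7105/3 + 13 = 7144/3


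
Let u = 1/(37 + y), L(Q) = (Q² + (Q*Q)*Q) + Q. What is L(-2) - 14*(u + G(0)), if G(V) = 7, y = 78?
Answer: -11974/115 ≈ -104.12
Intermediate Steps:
L(Q) = Q + Q² + Q³ (L(Q) = (Q² + Q²*Q) + Q = (Q² + Q³) + Q = Q + Q² + Q³)
u = 1/115 (u = 1/(37 + 78) = 1/115 ≈ 0.0086956)
L(-2) - 14*(u + G(0)) = -2*(1 - 2 + (-2)²) - 14*(1/115 + 7) = -2*(1 - 2 + 4) - 14*806/115 = -2*3 - 11284/115 = -6 - 11284/115 = -11974/115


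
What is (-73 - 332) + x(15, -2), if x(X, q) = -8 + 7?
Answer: -406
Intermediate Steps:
x(X, q) = -1
(-73 - 332) + x(15, -2) = (-73 - 332) - 1 = -405 - 1 = -406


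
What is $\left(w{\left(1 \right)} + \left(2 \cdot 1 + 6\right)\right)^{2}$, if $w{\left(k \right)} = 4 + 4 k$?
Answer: $256$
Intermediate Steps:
$\left(w{\left(1 \right)} + \left(2 \cdot 1 + 6\right)\right)^{2} = \left(\left(4 + 4 \cdot 1\right) + \left(2 \cdot 1 + 6\right)\right)^{2} = \left(\left(4 + 4\right) + \left(2 + 6\right)\right)^{2} = \left(8 + 8\right)^{2} = 16^{2} = 256$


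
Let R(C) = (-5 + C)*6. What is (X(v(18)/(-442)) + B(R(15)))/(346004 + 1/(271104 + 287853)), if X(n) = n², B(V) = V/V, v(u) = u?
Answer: 27345294354/9445915717726189 ≈ 2.8949e-6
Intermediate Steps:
R(C) = -30 + 6*C
B(V) = 1
(X(v(18)/(-442)) + B(R(15)))/(346004 + 1/(271104 + 287853)) = ((18/(-442))² + 1)/(346004 + 1/(271104 + 287853)) = ((18*(-1/442))² + 1)/(346004 + 1/558957) = ((-9/221)² + 1)/(346004 + 1/558957) = (81/48841 + 1)/(193401357829/558957) = (48922/48841)*(558957/193401357829) = 27345294354/9445915717726189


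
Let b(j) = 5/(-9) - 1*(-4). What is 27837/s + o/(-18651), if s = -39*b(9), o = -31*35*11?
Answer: -1552753856/7516353 ≈ -206.58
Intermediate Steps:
o = -11935 (o = -1085*11 = -11935)
b(j) = 31/9 (b(j) = 5*(-1/9) + 4 = -5/9 + 4 = 31/9)
s = -403/3 (s = -39*31/9 = -403/3 ≈ -134.33)
27837/s + o/(-18651) = 27837/(-403/3) - 11935/(-18651) = 27837*(-3/403) - 11935*(-1/18651) = -83511/403 + 11935/18651 = -1552753856/7516353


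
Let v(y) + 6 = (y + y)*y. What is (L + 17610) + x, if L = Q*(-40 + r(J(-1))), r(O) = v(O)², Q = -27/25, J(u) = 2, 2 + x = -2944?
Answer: 367572/25 ≈ 14703.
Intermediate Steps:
x = -2946 (x = -2 - 2944 = -2946)
v(y) = -6 + 2*y² (v(y) = -6 + (y + y)*y = -6 + (2*y)*y = -6 + 2*y²)
Q = -27/25 (Q = -27*1/25 = -27/25 ≈ -1.0800)
r(O) = (-6 + 2*O²)²
L = 972/25 (L = -27*(-40 + 4*(-3 + 2²)²)/25 = -27*(-40 + 4*(-3 + 4)²)/25 = -27*(-40 + 4*1²)/25 = -27*(-40 + 4*1)/25 = -27*(-40 + 4)/25 = -27/25*(-36) = 972/25 ≈ 38.880)
(L + 17610) + x = (972/25 + 17610) - 2946 = 441222/25 - 2946 = 367572/25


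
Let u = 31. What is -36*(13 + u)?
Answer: -1584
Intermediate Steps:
-36*(13 + u) = -36*(13 + 31) = -36*44 = -1584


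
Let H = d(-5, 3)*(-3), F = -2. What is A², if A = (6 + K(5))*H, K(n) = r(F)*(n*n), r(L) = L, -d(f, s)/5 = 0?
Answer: 0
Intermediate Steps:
d(f, s) = 0 (d(f, s) = -5*0 = 0)
H = 0 (H = 0*(-3) = 0)
K(n) = -2*n² (K(n) = -2*n*n = -2*n²)
A = 0 (A = (6 - 2*5²)*0 = (6 - 2*25)*0 = (6 - 50)*0 = -44*0 = 0)
A² = 0² = 0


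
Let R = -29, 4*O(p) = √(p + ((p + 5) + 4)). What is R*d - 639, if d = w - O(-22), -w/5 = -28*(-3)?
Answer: 11541 + 29*I*√35/4 ≈ 11541.0 + 42.892*I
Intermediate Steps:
O(p) = √(9 + 2*p)/4 (O(p) = √(p + ((p + 5) + 4))/4 = √(p + ((5 + p) + 4))/4 = √(p + (9 + p))/4 = √(9 + 2*p)/4)
w = -420 (w = -(-140)*(-3) = -5*84 = -420)
d = -420 - I*√35/4 (d = -420 - √(9 + 2*(-22))/4 = -420 - √(9 - 44)/4 = -420 - √(-35)/4 = -420 - I*√35/4 ≈ -420.0 - 1.479*I)
R*d - 639 = -29*(-420 - I*√35/4) - 639 = (12180 + 29*I*√35/4) - 639 = 11541 + 29*I*√35/4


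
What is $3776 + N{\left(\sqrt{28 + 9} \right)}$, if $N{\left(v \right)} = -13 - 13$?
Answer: $3750$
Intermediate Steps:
$N{\left(v \right)} = -26$
$3776 + N{\left(\sqrt{28 + 9} \right)} = 3776 - 26 = 3750$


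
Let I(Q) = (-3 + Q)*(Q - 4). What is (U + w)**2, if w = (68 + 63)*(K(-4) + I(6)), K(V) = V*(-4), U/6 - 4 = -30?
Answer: 7431076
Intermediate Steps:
U = -156 (U = 24 + 6*(-30) = 24 - 180 = -156)
I(Q) = (-4 + Q)*(-3 + Q) (I(Q) = (-3 + Q)*(-4 + Q) = (-4 + Q)*(-3 + Q))
K(V) = -4*V
w = 2882 (w = (68 + 63)*(-4*(-4) + (12 + 6**2 - 7*6)) = 131*(16 + (12 + 36 - 42)) = 131*(16 + 6) = 131*22 = 2882)
(U + w)**2 = (-156 + 2882)**2 = 2726**2 = 7431076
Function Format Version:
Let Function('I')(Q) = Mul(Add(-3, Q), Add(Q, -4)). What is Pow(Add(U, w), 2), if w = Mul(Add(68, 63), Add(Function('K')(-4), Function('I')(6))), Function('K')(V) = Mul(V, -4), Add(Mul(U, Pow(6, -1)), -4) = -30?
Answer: 7431076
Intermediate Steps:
U = -156 (U = Add(24, Mul(6, -30)) = Add(24, -180) = -156)
Function('I')(Q) = Mul(Add(-4, Q), Add(-3, Q)) (Function('I')(Q) = Mul(Add(-3, Q), Add(-4, Q)) = Mul(Add(-4, Q), Add(-3, Q)))
Function('K')(V) = Mul(-4, V)
w = 2882 (w = Mul(Add(68, 63), Add(Mul(-4, -4), Add(12, Pow(6, 2), Mul(-7, 6)))) = Mul(131, Add(16, Add(12, 36, -42))) = Mul(131, Add(16, 6)) = Mul(131, 22) = 2882)
Pow(Add(U, w), 2) = Pow(Add(-156, 2882), 2) = Pow(2726, 2) = 7431076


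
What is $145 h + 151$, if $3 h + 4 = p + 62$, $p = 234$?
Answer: $\frac{42793}{3} \approx 14264.0$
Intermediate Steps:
$h = \frac{292}{3}$ ($h = - \frac{4}{3} + \frac{234 + 62}{3} = - \frac{4}{3} + \frac{1}{3} \cdot 296 = - \frac{4}{3} + \frac{296}{3} = \frac{292}{3} \approx 97.333$)
$145 h + 151 = 145 \cdot \frac{292}{3} + 151 = \frac{42340}{3} + 151 = \frac{42793}{3}$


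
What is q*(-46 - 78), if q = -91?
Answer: 11284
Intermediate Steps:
q*(-46 - 78) = -91*(-46 - 78) = -91*(-124) = 11284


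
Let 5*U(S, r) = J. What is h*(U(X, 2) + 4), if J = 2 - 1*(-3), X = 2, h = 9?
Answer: 45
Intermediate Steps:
J = 5 (J = 2 + 3 = 5)
U(S, r) = 1 (U(S, r) = (⅕)*5 = 1)
h*(U(X, 2) + 4) = 9*(1 + 4) = 9*5 = 45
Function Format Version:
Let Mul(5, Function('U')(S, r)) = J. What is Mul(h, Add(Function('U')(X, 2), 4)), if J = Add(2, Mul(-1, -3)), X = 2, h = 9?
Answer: 45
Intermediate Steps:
J = 5 (J = Add(2, 3) = 5)
Function('U')(S, r) = 1 (Function('U')(S, r) = Mul(Rational(1, 5), 5) = 1)
Mul(h, Add(Function('U')(X, 2), 4)) = Mul(9, Add(1, 4)) = Mul(9, 5) = 45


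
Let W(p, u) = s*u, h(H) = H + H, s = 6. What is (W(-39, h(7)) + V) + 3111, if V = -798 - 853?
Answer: 1544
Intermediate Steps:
h(H) = 2*H
W(p, u) = 6*u
V = -1651
(W(-39, h(7)) + V) + 3111 = (6*(2*7) - 1651) + 3111 = (6*14 - 1651) + 3111 = (84 - 1651) + 3111 = -1567 + 3111 = 1544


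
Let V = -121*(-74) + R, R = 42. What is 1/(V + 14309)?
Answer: 1/23305 ≈ 4.2909e-5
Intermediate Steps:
V = 8996 (V = -121*(-74) + 42 = 8954 + 42 = 8996)
1/(V + 14309) = 1/(8996 + 14309) = 1/23305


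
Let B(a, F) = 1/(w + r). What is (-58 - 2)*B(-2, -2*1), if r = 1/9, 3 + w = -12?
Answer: 270/67 ≈ 4.0299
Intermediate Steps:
w = -15 (w = -3 - 12 = -15)
r = ⅑ ≈ 0.11111
B(a, F) = -9/134 (B(a, F) = 1/(-15 + ⅑) = 1/(-134/9) = -9/134)
(-58 - 2)*B(-2, -2*1) = (-58 - 2)*(-9/134) = -60*(-9/134) = 270/67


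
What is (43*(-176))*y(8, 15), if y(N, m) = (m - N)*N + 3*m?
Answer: -764368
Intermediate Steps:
y(N, m) = 3*m + N*(m - N) (y(N, m) = N*(m - N) + 3*m = 3*m + N*(m - N))
(43*(-176))*y(8, 15) = (43*(-176))*(-1*8² + 3*15 + 8*15) = -7568*(-1*64 + 45 + 120) = -7568*(-64 + 45 + 120) = -7568*101 = -764368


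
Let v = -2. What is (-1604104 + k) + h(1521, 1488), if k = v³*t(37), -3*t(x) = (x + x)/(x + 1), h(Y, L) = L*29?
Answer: -88973968/57 ≈ -1.5609e+6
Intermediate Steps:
h(Y, L) = 29*L
t(x) = -2*x/(3*(1 + x)) (t(x) = -(x + x)/(3*(x + 1)) = -2*x/(3*(1 + x)))
k = 296/57 (k = (-2)³*(-2*37/(3 + 3*37)) = -(-16)*37/(3 + 111) = -(-16)*37/114 = -8*(-37/57) = 296/57 ≈ 5.1930)
(-1604104 + k) + h(1521, 1488) = (-1604104 + 296/57) + 29*1488 = -91433632/57 + 43152 = -88973968/57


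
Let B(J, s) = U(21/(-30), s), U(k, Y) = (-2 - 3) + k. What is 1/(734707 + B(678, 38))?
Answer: 10/7347013 ≈ 1.3611e-6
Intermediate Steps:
U(k, Y) = -5 + k
B(J, s) = -57/10 (B(J, s) = -5 + 21/(-30) = -5 + 21*(-1/30) = -5 - 7/10 = -57/10)
1/(734707 + B(678, 38)) = 1/(734707 - 57/10) = 1/(7347013/10) = 10/7347013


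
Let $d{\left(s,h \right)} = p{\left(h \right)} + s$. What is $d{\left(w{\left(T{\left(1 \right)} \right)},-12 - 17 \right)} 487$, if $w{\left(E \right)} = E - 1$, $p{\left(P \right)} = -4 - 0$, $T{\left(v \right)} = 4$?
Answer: $-487$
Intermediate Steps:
$p{\left(P \right)} = -4$ ($p{\left(P \right)} = -4 + 0 = -4$)
$w{\left(E \right)} = -1 + E$
$d{\left(s,h \right)} = -4 + s$
$d{\left(w{\left(T{\left(1 \right)} \right)},-12 - 17 \right)} 487 = \left(-4 + \left(-1 + 4\right)\right) 487 = \left(-4 + 3\right) 487 = \left(-1\right) 487 = -487$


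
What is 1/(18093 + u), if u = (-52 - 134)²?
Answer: 1/52689 ≈ 1.8979e-5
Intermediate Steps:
u = 34596 (u = (-186)² = 34596)
1/(18093 + u) = 1/(18093 + 34596) = 1/52689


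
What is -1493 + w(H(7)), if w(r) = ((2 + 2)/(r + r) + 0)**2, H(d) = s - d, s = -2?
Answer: -120929/81 ≈ -1493.0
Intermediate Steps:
H(d) = -2 - d
w(r) = 4/r**2 (w(r) = (4/((2*r)) + 0)**2 = (4*(1/(2*r)) + 0)**2 = (2/r + 0)**2 = (2/r)**2 = 4/r**2)
-1493 + w(H(7)) = -1493 + 4/(-2 - 1*7)**2 = -1493 + 4/(-2 - 7)**2 = -1493 + 4/(-9)**2 = -1493 + 4*(1/81) = -1493 + 4/81 = -120929/81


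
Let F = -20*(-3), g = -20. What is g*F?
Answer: -1200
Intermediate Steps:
F = 60
g*F = -20*60 = -1200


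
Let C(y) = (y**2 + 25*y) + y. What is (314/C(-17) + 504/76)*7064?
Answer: 94035968/2907 ≈ 32348.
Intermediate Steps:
C(y) = y**2 + 26*y
(314/C(-17) + 504/76)*7064 = (314/((-17*(26 - 17))) + 504/76)*7064 = (314/((-17*9)) + 504*(1/76))*7064 = (314/(-153) + 126/19)*7064 = (314*(-1/153) + 126/19)*7064 = (-314/153 + 126/19)*7064 = (13312/2907)*7064 = 94035968/2907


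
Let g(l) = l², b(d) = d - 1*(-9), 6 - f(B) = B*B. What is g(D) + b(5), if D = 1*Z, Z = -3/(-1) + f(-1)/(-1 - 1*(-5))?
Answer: 513/16 ≈ 32.063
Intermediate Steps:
f(B) = 6 - B² (f(B) = 6 - B*B = 6 - B²)
Z = 17/4 (Z = -3/(-1) + (6 - 1*(-1)²)/(-1 - 1*(-5)) = -3*(-1) + (6 - 1*1)/(-1 + 5) = 3 + (6 - 1)/4 = 3 + 5*(¼) = 3 + 5/4 = 17/4 ≈ 4.2500)
b(d) = 9 + d (b(d) = d + 9 = 9 + d)
D = 17/4 (D = 1*(17/4) = 17/4 ≈ 4.2500)
g(D) + b(5) = (17/4)² + (9 + 5) = 289/16 + 14 = 513/16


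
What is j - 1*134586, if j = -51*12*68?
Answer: -176202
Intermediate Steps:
j = -41616 (j = -612*68 = -41616)
j - 1*134586 = -41616 - 1*134586 = -41616 - 134586 = -176202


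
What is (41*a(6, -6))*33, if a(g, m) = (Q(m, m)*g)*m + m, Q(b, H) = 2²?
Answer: -202950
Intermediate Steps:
Q(b, H) = 4
a(g, m) = m + 4*g*m (a(g, m) = (4*g)*m + m = 4*g*m + m = m + 4*g*m)
(41*a(6, -6))*33 = (41*(-6*(1 + 4*6)))*33 = (41*(-6*(1 + 24)))*33 = (41*(-6*25))*33 = (41*(-150))*33 = -6150*33 = -202950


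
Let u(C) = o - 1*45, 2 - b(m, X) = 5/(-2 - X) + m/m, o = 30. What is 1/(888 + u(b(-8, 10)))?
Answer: 1/873 ≈ 0.0011455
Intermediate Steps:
b(m, X) = 1 - 5/(-2 - X) (b(m, X) = 2 - (5/(-2 - X) + m/m) = 2 - (5/(-2 - X) + 1) = 2 - (1 + 5/(-2 - X)) = 2 + (-1 - 5/(-2 - X)) = 1 - 5/(-2 - X))
u(C) = -15 (u(C) = 30 - 1*45 = 30 - 45 = -15)
1/(888 + u(b(-8, 10))) = 1/(888 - 15) = 1/873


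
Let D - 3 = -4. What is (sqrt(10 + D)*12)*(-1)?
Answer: -36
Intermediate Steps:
D = -1 (D = 3 - 4 = -1)
(sqrt(10 + D)*12)*(-1) = (sqrt(10 - 1)*12)*(-1) = (sqrt(9)*12)*(-1) = (3*12)*(-1) = 36*(-1) = -36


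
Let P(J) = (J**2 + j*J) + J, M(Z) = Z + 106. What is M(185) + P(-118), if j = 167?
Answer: -5609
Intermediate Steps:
M(Z) = 106 + Z
P(J) = J**2 + 168*J (P(J) = (J**2 + 167*J) + J = J**2 + 168*J)
M(185) + P(-118) = (106 + 185) - 118*(168 - 118) = 291 - 118*50 = 291 - 5900 = -5609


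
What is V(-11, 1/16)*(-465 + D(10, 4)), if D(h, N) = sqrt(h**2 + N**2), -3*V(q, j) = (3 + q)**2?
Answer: 9920 - 128*sqrt(29)/3 ≈ 9690.2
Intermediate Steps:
V(q, j) = -(3 + q)**2/3
D(h, N) = sqrt(N**2 + h**2)
V(-11, 1/16)*(-465 + D(10, 4)) = (-(3 - 11)**2/3)*(-465 + sqrt(4**2 + 10**2)) = (-1/3*(-8)**2)*(-465 + sqrt(16 + 100)) = (-1/3*64)*(-465 + sqrt(116)) = -64*(-465 + 2*sqrt(29))/3 = 9920 - 128*sqrt(29)/3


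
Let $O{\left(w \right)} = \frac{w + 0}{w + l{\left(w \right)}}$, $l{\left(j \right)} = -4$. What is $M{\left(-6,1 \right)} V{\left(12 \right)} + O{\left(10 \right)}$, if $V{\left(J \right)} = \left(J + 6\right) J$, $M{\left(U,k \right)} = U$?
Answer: $- \frac{3883}{3} \approx -1294.3$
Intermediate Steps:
$O{\left(w \right)} = \frac{w}{-4 + w}$ ($O{\left(w \right)} = \frac{w + 0}{w - 4} = \frac{w}{-4 + w}$)
$V{\left(J \right)} = J \left(6 + J\right)$ ($V{\left(J \right)} = \left(6 + J\right) J = J \left(6 + J\right)$)
$M{\left(-6,1 \right)} V{\left(12 \right)} + O{\left(10 \right)} = - 6 \cdot 12 \left(6 + 12\right) + \frac{10}{-4 + 10} = - 6 \cdot 12 \cdot 18 + \frac{10}{6} = \left(-6\right) 216 + 10 \cdot \frac{1}{6} = -1296 + \frac{5}{3} = - \frac{3883}{3}$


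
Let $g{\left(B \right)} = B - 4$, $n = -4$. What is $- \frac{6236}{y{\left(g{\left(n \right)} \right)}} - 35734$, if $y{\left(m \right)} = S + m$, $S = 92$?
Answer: $- \frac{751973}{21} \approx -35808.0$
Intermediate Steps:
$g{\left(B \right)} = -4 + B$
$y{\left(m \right)} = 92 + m$
$- \frac{6236}{y{\left(g{\left(n \right)} \right)}} - 35734 = - \frac{6236}{92 - 8} - 35734 = - \frac{6236}{84} - 35734 = \left(-6236\right) \frac{1}{84} - 35734 = - \frac{1559}{21} - 35734 = - \frac{751973}{21}$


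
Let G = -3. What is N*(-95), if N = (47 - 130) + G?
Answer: 8170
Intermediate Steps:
N = -86 (N = (47 - 130) - 3 = -83 - 3 = -86)
N*(-95) = -86*(-95) = 8170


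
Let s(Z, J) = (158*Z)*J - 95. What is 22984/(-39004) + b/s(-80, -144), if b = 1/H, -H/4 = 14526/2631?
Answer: -202552363265947/343732685488920 ≈ -0.58927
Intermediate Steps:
H = -19368/877 (H = -58104/2631 = -4*4842/877 = -19368/877 ≈ -22.084)
s(Z, J) = -95 + 158*J*Z (s(Z, J) = 158*J*Z - 95 = -95 + 158*J*Z)
b = -877/19368 (b = 1/(-19368/877) = -877/19368 ≈ -0.045281)
22984/(-39004) + b/s(-80, -144) = 22984/(-39004) - 877/(19368*(-95 + 158*(-144)*(-80))) = 22984*(-1/39004) - 877/(19368*(-95 + 1820160)) = -5746/9751 - 877/19368/1820065 = -5746/9751 - 877/19368*1/1820065 = -5746/9751 - 877/35251018920 = -202552363265947/343732685488920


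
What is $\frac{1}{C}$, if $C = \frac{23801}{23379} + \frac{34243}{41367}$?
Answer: $\frac{322373031}{595047688} \approx 0.54176$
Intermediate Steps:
$C = \frac{595047688}{322373031}$ ($C = 23801 \cdot \frac{1}{23379} + 34243 \cdot \frac{1}{41367} = \frac{23801}{23379} + \frac{34243}{41367} = \frac{595047688}{322373031} \approx 1.8458$)
$\frac{1}{C} = \frac{1}{\frac{595047688}{322373031}} = \frac{322373031}{595047688}$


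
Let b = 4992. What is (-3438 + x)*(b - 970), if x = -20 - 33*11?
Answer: -15368062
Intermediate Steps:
x = -383 (x = -20 - 363 = -383)
(-3438 + x)*(b - 970) = (-3438 - 383)*(4992 - 970) = -3821*4022 = -15368062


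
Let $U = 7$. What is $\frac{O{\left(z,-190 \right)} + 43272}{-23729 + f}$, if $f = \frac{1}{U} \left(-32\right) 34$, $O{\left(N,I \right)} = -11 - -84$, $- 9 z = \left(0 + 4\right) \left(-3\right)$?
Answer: $- \frac{303415}{167191} \approx -1.8148$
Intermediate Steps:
$z = \frac{4}{3}$ ($z = - \frac{\left(0 + 4\right) \left(-3\right)}{9} = - \frac{4 \left(-3\right)}{9} = \left(- \frac{1}{9}\right) \left(-12\right) = \frac{4}{3} \approx 1.3333$)
$O{\left(N,I \right)} = 73$ ($O{\left(N,I \right)} = -11 + 84 = 73$)
$f = - \frac{1088}{7}$ ($f = \frac{1}{7} \left(-32\right) 34 = \left(- \frac{32}{7}\right) 34 = - \frac{1088}{7} \approx -155.43$)
$\frac{O{\left(z,-190 \right)} + 43272}{-23729 + f} = \frac{73 + 43272}{-23729 - \frac{1088}{7}} = \frac{43345}{- \frac{167191}{7}} = 43345 \left(- \frac{7}{167191}\right) = - \frac{303415}{167191}$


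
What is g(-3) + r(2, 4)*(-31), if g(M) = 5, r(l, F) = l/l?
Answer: -26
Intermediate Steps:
r(l, F) = 1
g(-3) + r(2, 4)*(-31) = 5 + 1*(-31) = 5 - 31 = -26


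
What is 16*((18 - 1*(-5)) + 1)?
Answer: 384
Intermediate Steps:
16*((18 - 1*(-5)) + 1) = 16*((18 + 5) + 1) = 16*(23 + 1) = 16*24 = 384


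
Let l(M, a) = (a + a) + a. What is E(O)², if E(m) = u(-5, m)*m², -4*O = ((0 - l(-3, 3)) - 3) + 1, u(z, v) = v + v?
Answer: 1771561/1024 ≈ 1730.0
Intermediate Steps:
u(z, v) = 2*v
l(M, a) = 3*a (l(M, a) = 2*a + a = 3*a)
O = 11/4 (O = -(((0 - 3*3) - 3) + 1)/4 = -(((0 - 1*9) - 3) + 1)/4 = -(((0 - 9) - 3) + 1)/4 = -((-9 - 3) + 1)/4 = -(-12 + 1)/4 = -¼*(-11) = 11/4 ≈ 2.7500)
E(m) = 2*m³ (E(m) = (2*m)*m² = 2*m³)
E(O)² = (2*(11/4)³)² = (2*(1331/64))² = (1331/32)² = 1771561/1024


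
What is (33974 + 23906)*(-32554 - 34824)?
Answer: -3899838640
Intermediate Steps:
(33974 + 23906)*(-32554 - 34824) = 57880*(-67378) = -3899838640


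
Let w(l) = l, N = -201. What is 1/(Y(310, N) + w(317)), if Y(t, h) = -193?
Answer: 1/124 ≈ 0.0080645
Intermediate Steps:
1/(Y(310, N) + w(317)) = 1/(-193 + 317) = 1/124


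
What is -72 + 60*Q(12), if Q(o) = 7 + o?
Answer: 1068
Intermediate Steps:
-72 + 60*Q(12) = -72 + 60*(7 + 12) = -72 + 60*19 = -72 + 1140 = 1068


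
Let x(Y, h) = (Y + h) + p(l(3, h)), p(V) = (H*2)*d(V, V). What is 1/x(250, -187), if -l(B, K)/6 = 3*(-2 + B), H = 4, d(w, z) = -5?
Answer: 1/23 ≈ 0.043478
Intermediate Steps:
l(B, K) = 36 - 18*B (l(B, K) = -18*(-2 + B) = -6*(-6 + 3*B) = 36 - 18*B)
p(V) = -40 (p(V) = (4*2)*(-5) = 8*(-5) = -40)
x(Y, h) = -40 + Y + h (x(Y, h) = (Y + h) - 40 = -40 + Y + h)
1/x(250, -187) = 1/(-40 + 250 - 187) = 1/23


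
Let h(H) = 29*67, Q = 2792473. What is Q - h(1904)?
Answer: 2790530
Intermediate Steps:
h(H) = 1943
Q - h(1904) = 2792473 - 1*1943 = 2792473 - 1943 = 2790530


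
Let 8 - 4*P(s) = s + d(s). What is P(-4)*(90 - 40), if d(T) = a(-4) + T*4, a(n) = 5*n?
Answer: 600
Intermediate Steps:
d(T) = -20 + 4*T (d(T) = 5*(-4) + T*4 = -20 + 4*T)
P(s) = 7 - 5*s/4 (P(s) = 2 - (s + (-20 + 4*s))/4 = 2 - (-20 + 5*s)/4 = 2 + (5 - 5*s/4) = 7 - 5*s/4)
P(-4)*(90 - 40) = (7 - 5/4*(-4))*(90 - 40) = (7 + 5)*50 = 12*50 = 600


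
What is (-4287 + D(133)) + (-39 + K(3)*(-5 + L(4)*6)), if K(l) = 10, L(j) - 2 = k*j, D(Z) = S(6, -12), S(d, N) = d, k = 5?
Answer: -3050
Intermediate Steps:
D(Z) = 6
L(j) = 2 + 5*j
(-4287 + D(133)) + (-39 + K(3)*(-5 + L(4)*6)) = (-4287 + 6) + (-39 + 10*(-5 + (2 + 5*4)*6)) = -4281 + (-39 + 10*(-5 + (2 + 20)*6)) = -4281 + (-39 + 10*(-5 + 22*6)) = -4281 + (-39 + 10*(-5 + 132)) = -4281 + (-39 + 10*127) = -4281 + (-39 + 1270) = -4281 + 1231 = -3050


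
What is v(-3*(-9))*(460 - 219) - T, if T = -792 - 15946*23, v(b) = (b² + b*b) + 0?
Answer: 718928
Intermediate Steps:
v(b) = 2*b² (v(b) = (b² + b²) + 0 = 2*b² + 0 = 2*b²)
T = -367550 (T = -792 - 938*391 = -792 - 366758 = -367550)
v(-3*(-9))*(460 - 219) - T = (2*(-3*(-9))²)*(460 - 219) - 1*(-367550) = (2*27²)*241 + 367550 = (2*729)*241 + 367550 = 1458*241 + 367550 = 351378 + 367550 = 718928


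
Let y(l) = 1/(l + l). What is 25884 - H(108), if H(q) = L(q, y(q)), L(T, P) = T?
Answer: 25776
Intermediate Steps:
y(l) = 1/(2*l)
H(q) = q
25884 - H(108) = 25884 - 1*108 = 25884 - 108 = 25776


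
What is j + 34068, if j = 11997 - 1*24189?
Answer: 21876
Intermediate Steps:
j = -12192 (j = 11997 - 24189 = -12192)
j + 34068 = -12192 + 34068 = 21876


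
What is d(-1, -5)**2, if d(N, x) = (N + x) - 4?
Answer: 100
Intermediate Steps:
d(N, x) = -4 + N + x
d(-1, -5)**2 = (-4 - 1 - 5)**2 = (-10)**2 = 100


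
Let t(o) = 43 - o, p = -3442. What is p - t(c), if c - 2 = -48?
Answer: -3531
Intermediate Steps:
c = -46 (c = 2 - 48 = -46)
p - t(c) = -3442 - (43 - 1*(-46)) = -3442 - (43 + 46) = -3442 - 1*89 = -3442 - 89 = -3531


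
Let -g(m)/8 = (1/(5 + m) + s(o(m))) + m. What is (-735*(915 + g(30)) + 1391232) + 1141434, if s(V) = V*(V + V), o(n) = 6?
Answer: 2460069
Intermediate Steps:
s(V) = 2*V² (s(V) = V*(2*V) = 2*V²)
g(m) = -576 - 8*m - 8/(5 + m) (g(m) = -8*((1/(5 + m) + 2*6²) + m) = -8*((1/(5 + m) + 2*36) + m) = -8*((1/(5 + m) + 72) + m) = -8*((72 + 1/(5 + m)) + m) = -8*(72 + m + 1/(5 + m)) = -576 - 8*m - 8/(5 + m))
(-735*(915 + g(30)) + 1391232) + 1141434 = (-735*(915 + 8*(-361 - 1*30² - 77*30)/(5 + 30)) + 1391232) + 1141434 = (-735*(915 + 8*(-361 - 1*900 - 2310)/35) + 1391232) + 1141434 = (-735*(915 + 8*(1/35)*(-361 - 900 - 2310)) + 1391232) + 1141434 = (-735*(915 + 8*(1/35)*(-3571)) + 1391232) + 1141434 = (-735*(915 - 28568/35) + 1391232) + 1141434 = (-735*3457/35 + 1391232) + 1141434 = (-72597 + 1391232) + 1141434 = 1318635 + 1141434 = 2460069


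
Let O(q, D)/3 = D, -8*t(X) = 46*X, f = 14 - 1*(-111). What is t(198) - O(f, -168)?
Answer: -1269/2 ≈ -634.50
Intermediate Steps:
f = 125 (f = 14 + 111 = 125)
t(X) = -23*X/4
O(q, D) = 3*D
t(198) - O(f, -168) = -23/4*198 - 3*(-168) = -2277/2 - 1*(-504) = -2277/2 + 504 = -1269/2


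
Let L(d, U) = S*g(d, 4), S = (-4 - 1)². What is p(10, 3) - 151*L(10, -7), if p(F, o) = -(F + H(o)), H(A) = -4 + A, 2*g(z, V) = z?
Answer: -18884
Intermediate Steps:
S = 25 (S = (-5)² = 25)
g(z, V) = z/2
p(F, o) = 4 - F - o (p(F, o) = -(F + (-4 + o)) = -(-4 + F + o) = 4 - F - o)
L(d, U) = 25*d/2 (L(d, U) = 25*(d/2) = 25*d/2)
p(10, 3) - 151*L(10, -7) = (4 - 1*10 - 1*3) - 3775*10/2 = (4 - 10 - 3) - 151*125 = -9 - 18875 = -18884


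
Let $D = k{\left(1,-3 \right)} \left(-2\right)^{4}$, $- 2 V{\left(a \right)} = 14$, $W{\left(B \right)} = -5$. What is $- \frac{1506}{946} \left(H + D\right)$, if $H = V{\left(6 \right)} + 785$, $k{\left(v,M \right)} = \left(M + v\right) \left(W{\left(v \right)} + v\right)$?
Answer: $- \frac{682218}{473} \approx -1442.3$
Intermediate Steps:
$V{\left(a \right)} = -7$ ($V{\left(a \right)} = \left(- \frac{1}{2}\right) 14 = -7$)
$k{\left(v,M \right)} = \left(-5 + v\right) \left(M + v\right)$ ($k{\left(v,M \right)} = \left(M + v\right) \left(-5 + v\right) = \left(-5 + v\right) \left(M + v\right)$)
$D = 128$ ($D = \left(1^{2} - -15 - 5 - 3\right) \left(-2\right)^{4} = \left(1 + 15 - 5 - 3\right) 16 = 8 \cdot 16 = 128$)
$H = 778$ ($H = -7 + 785 = 778$)
$- \frac{1506}{946} \left(H + D\right) = - \frac{1506}{946} \left(778 + 128\right) = \left(-1506\right) \frac{1}{946} \cdot 906 = \left(- \frac{753}{473}\right) 906 = - \frac{682218}{473}$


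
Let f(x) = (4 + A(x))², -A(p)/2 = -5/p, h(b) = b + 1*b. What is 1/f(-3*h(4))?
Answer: 144/1849 ≈ 0.077880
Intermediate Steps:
h(b) = 2*b (h(b) = b + b = 2*b)
A(p) = 10/p (A(p) = -(-10)/p = 10/p)
f(x) = (4 + 10/x)²
1/f(-3*h(4)) = 1/((4 + 10/((-6*4)))²) = 1/((4 + 10/((-3*8)))²) = 1/((4 + 10/(-24))²) = 1/((4 + 10*(-1/24))²) = 1/((4 - 5/12)²) = 1/((43/12)²) = 1/(1849/144) = 144/1849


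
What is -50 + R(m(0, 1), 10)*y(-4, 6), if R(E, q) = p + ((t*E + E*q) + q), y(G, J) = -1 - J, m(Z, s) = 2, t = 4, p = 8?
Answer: -372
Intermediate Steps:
R(E, q) = 8 + q + 4*E + E*q (R(E, q) = 8 + ((4*E + E*q) + q) = 8 + (q + 4*E + E*q) = 8 + q + 4*E + E*q)
-50 + R(m(0, 1), 10)*y(-4, 6) = -50 + (8 + 10 + 4*2 + 2*10)*(-1 - 1*6) = -50 + (8 + 10 + 8 + 20)*(-1 - 6) = -50 + 46*(-7) = -50 - 322 = -372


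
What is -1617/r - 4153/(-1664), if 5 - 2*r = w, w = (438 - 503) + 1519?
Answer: 542813/114816 ≈ 4.7277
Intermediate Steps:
w = 1454 (w = -65 + 1519 = 1454)
r = -1449/2 (r = 5/2 - ½*1454 = 5/2 - 727 = -1449/2 ≈ -724.50)
-1617/r - 4153/(-1664) = -1617/(-1449/2) - 4153/(-1664) = -1617*(-2/1449) - 4153*(-1/1664) = 154/69 + 4153/1664 = 542813/114816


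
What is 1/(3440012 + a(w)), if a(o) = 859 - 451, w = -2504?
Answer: 1/3440420 ≈ 2.9066e-7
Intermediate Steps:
a(o) = 408
1/(3440012 + a(w)) = 1/(3440012 + 408) = 1/3440420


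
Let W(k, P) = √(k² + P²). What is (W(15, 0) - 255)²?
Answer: 57600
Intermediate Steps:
W(k, P) = √(P² + k²)
(W(15, 0) - 255)² = (√(0² + 15²) - 255)² = (√(0 + 225) - 255)² = (√225 - 255)² = (15 - 255)² = (-240)² = 57600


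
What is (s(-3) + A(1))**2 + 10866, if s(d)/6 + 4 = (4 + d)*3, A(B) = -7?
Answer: 11035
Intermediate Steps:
s(d) = 48 + 18*d (s(d) = -24 + 6*((4 + d)*3) = -24 + 6*(12 + 3*d) = -24 + (72 + 18*d) = 48 + 18*d)
(s(-3) + A(1))**2 + 10866 = ((48 + 18*(-3)) - 7)**2 + 10866 = ((48 - 54) - 7)**2 + 10866 = (-6 - 7)**2 + 10866 = (-13)**2 + 10866 = 169 + 10866 = 11035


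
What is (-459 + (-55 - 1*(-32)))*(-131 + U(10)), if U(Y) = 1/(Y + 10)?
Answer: 631179/10 ≈ 63118.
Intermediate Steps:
U(Y) = 1/(10 + Y)
(-459 + (-55 - 1*(-32)))*(-131 + U(10)) = (-459 + (-55 - 1*(-32)))*(-131 + 1/(10 + 10)) = (-459 + (-55 + 32))*(-131 + 1/20) = (-459 - 23)*(-131 + 1/20) = -482*(-2619/20) = 631179/10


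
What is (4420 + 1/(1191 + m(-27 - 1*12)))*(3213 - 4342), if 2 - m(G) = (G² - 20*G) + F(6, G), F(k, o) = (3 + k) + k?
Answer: -5603971011/1123 ≈ -4.9902e+6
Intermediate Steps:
F(k, o) = 3 + 2*k
m(G) = -13 - G² + 20*G (m(G) = 2 - ((G² - 20*G) + (3 + 2*6)) = 2 - ((G² - 20*G) + (3 + 12)) = 2 - ((G² - 20*G) + 15) = 2 - (15 + G² - 20*G) = 2 + (-15 - G² + 20*G) = -13 - G² + 20*G)
(4420 + 1/(1191 + m(-27 - 1*12)))*(3213 - 4342) = (4420 + 1/(1191 + (-13 - (-27 - 1*12)² + 20*(-27 - 1*12))))*(3213 - 4342) = (4420 + 1/(1191 + (-13 - (-27 - 12)² + 20*(-27 - 12))))*(-1129) = (4420 + 1/(1191 + (-13 - 1*(-39)² + 20*(-39))))*(-1129) = (4420 + 1/(1191 + (-13 - 1*1521 - 780)))*(-1129) = (4420 + 1/(1191 + (-13 - 1521 - 780)))*(-1129) = (4420 + 1/(1191 - 2314))*(-1129) = (4420 + 1/(-1123))*(-1129) = (4420 - 1/1123)*(-1129) = (4963659/1123)*(-1129) = -5603971011/1123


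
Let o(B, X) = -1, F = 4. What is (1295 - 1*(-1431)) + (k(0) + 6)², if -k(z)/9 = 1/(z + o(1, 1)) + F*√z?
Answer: 2951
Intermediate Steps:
k(z) = -36*√z - 9/(-1 + z) (k(z) = -9*(1/(z - 1) + 4*√z) = -9*(1/(-1 + z) + 4*√z) = -36*√z - 9/(-1 + z))
(1295 - 1*(-1431)) + (k(0) + 6)² = (1295 - 1*(-1431)) + (9*(-1 - 4*0^(3/2) + 4*√0)/(-1 + 0) + 6)² = (1295 + 1431) + (9*(-1 - 4*0 + 4*0)/(-1) + 6)² = 2726 + (9*(-1)*(-1 + 0 + 0) + 6)² = 2726 + (9*(-1)*(-1) + 6)² = 2726 + (9 + 6)² = 2726 + 15² = 2726 + 225 = 2951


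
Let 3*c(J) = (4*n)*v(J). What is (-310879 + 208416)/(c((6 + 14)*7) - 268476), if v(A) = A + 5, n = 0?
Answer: 102463/268476 ≈ 0.38165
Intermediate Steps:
v(A) = 5 + A
c(J) = 0 (c(J) = ((4*0)*(5 + J))/3 = (0*(5 + J))/3 = (⅓)*0 = 0)
(-310879 + 208416)/(c((6 + 14)*7) - 268476) = (-310879 + 208416)/(0 - 268476) = -102463/(-268476) = -102463*(-1/268476) = 102463/268476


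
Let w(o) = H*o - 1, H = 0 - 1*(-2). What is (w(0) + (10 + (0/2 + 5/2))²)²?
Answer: 385641/16 ≈ 24103.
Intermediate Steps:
H = 2 (H = 0 + 2 = 2)
w(o) = -1 + 2*o (w(o) = 2*o - 1 = -1 + 2*o)
(w(0) + (10 + (0/2 + 5/2))²)² = ((-1 + 2*0) + (10 + (0/2 + 5/2))²)² = ((-1 + 0) + (10 + (0*(½) + 5*(½)))²)² = (-1 + (10 + (0 + 5/2))²)² = (-1 + (10 + 5/2)²)² = (-1 + (25/2)²)² = (-1 + 625/4)² = (621/4)² = 385641/16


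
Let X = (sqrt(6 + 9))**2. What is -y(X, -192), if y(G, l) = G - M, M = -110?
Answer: -125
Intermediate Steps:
X = 15 (X = (sqrt(15))**2 = 15)
y(G, l) = 110 + G (y(G, l) = G - 1*(-110) = G + 110 = 110 + G)
-y(X, -192) = -(110 + 15) = -1*125 = -125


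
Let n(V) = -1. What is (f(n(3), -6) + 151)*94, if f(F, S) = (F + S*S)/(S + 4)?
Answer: 12549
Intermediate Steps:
f(F, S) = (F + S**2)/(4 + S)
(f(n(3), -6) + 151)*94 = ((-1 + (-6)**2)/(4 - 6) + 151)*94 = ((-1 + 36)/(-2) + 151)*94 = (-1/2*35 + 151)*94 = (-35/2 + 151)*94 = (267/2)*94 = 12549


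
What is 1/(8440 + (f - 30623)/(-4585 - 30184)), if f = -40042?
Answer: 4967/41931575 ≈ 0.00011845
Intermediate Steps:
1/(8440 + (f - 30623)/(-4585 - 30184)) = 1/(8440 + (-40042 - 30623)/(-4585 - 30184)) = 1/(8440 - 70665/(-34769)) = 1/(8440 - 70665*(-1/34769)) = 1/(8440 + 10095/4967) = 1/(41931575/4967) = 4967/41931575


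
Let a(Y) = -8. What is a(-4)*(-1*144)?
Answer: 1152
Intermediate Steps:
a(-4)*(-1*144) = -(-8)*144 = -8*(-144) = 1152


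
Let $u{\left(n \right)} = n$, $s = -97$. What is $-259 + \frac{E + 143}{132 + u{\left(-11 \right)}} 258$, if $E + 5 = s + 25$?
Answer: $- \frac{1301}{11} \approx -118.27$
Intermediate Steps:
$E = -77$ ($E = -5 + \left(-97 + 25\right) = -5 - 72 = -77$)
$-259 + \frac{E + 143}{132 + u{\left(-11 \right)}} 258 = -259 + \frac{-77 + 143}{132 - 11} \cdot 258 = -259 + \frac{66}{121} \cdot 258 = -259 + 66 \cdot \frac{1}{121} \cdot 258 = -259 + \frac{6}{11} \cdot 258 = -259 + \frac{1548}{11} = - \frac{1301}{11}$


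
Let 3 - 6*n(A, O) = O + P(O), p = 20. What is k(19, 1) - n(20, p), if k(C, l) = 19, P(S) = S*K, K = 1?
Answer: 151/6 ≈ 25.167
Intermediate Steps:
P(S) = S (P(S) = S*1 = S)
n(A, O) = ½ - O/3 (n(A, O) = ½ - (O + O)/6 = ½ - O/3)
k(19, 1) - n(20, p) = 19 - (½ - ⅓*20) = 19 - (½ - 20/3) = 19 - 1*(-37/6) = 19 + 37/6 = 151/6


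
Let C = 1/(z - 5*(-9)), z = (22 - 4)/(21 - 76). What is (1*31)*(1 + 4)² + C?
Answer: 1904230/2457 ≈ 775.02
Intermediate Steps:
z = -18/55 (z = 18/(-55) = 18*(-1/55) = -18/55 ≈ -0.32727)
C = 55/2457 (C = 1/(-18/55 - 5*(-9)) = 1/(-18/55 + 45) = 1/(2457/55) = 55/2457 ≈ 0.022385)
(1*31)*(1 + 4)² + C = (1*31)*(1 + 4)² + 55/2457 = 31*5² + 55/2457 = 31*25 + 55/2457 = 775 + 55/2457 = 1904230/2457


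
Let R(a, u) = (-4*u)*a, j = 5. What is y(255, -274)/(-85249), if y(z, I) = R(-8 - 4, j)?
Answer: -240/85249 ≈ -0.0028153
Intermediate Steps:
R(a, u) = -4*a*u
y(z, I) = 240 (y(z, I) = -4*(-8 - 4)*5 = -4*(-12)*5 = 240)
y(255, -274)/(-85249) = 240/(-85249) = 240*(-1/85249) = -240/85249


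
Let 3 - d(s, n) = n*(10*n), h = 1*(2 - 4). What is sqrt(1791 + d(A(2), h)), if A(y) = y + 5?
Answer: sqrt(1754) ≈ 41.881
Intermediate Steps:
h = -2 (h = 1*(-2) = -2)
A(y) = 5 + y
d(s, n) = 3 - 10*n**2 (d(s, n) = 3 - n*10*n = 3 - 10*n**2)
sqrt(1791 + d(A(2), h)) = sqrt(1791 + (3 - 10*(-2)**2)) = sqrt(1791 + (3 - 10*4)) = sqrt(1791 + (3 - 40)) = sqrt(1791 - 37) = sqrt(1754)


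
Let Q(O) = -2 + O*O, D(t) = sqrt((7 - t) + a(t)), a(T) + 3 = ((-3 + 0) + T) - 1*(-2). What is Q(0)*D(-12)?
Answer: -2*sqrt(3) ≈ -3.4641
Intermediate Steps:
a(T) = -4 + T (a(T) = -3 + (((-3 + 0) + T) - 1*(-2)) = -3 + ((-3 + T) + 2) = -3 + (-1 + T) = -4 + T)
D(t) = sqrt(3) (D(t) = sqrt((7 - t) + (-4 + t)) = sqrt(3))
Q(O) = -2 + O**2
Q(0)*D(-12) = (-2 + 0**2)*sqrt(3) = (-2 + 0)*sqrt(3) = -2*sqrt(3)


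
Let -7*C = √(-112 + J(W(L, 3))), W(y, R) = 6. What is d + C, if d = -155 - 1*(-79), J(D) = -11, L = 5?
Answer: -76 - I*√123/7 ≈ -76.0 - 1.5844*I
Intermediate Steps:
C = -I*√123/7 (C = -√(-112 - 11)/7 = -I*√123/7 ≈ -1.5844*I)
d = -76 (d = -155 + 79 = -76)
d + C = -76 - I*√123/7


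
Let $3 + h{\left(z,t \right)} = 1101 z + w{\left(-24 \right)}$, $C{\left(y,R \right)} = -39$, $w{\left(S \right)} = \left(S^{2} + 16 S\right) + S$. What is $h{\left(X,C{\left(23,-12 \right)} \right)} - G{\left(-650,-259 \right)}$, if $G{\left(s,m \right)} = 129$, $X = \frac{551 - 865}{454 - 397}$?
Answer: $- \frac{114554}{19} \approx -6029.2$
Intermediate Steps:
$X = - \frac{314}{57} \approx -5.5088$
$w{\left(S \right)} = S^{2} + 17 S$
$h{\left(z,t \right)} = 165 + 1101 z$ ($h{\left(z,t \right)} = -3 + \left(1101 z - 24 \left(17 - 24\right)\right) = -3 + \left(1101 z - -168\right) = -3 + \left(1101 z + 168\right) = -3 + \left(168 + 1101 z\right) = 165 + 1101 z$)
$h{\left(X,C{\left(23,-12 \right)} \right)} - G{\left(-650,-259 \right)} = \left(165 + 1101 \left(- \frac{314}{57}\right)\right) - 129 = \left(165 - \frac{115238}{19}\right) - 129 = - \frac{112103}{19} - 129 = - \frac{114554}{19}$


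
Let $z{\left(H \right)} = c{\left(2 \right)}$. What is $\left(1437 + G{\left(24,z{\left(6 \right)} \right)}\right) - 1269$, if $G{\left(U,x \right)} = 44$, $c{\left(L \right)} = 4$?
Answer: $212$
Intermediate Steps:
$z{\left(H \right)} = 4$
$\left(1437 + G{\left(24,z{\left(6 \right)} \right)}\right) - 1269 = \left(1437 + 44\right) - 1269 = 1481 - 1269 = 212$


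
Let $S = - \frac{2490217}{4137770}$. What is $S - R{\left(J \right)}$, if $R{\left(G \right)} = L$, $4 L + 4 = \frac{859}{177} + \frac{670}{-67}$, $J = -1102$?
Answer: $\frac{2467987997}{1464770580} \approx 1.6849$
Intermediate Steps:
$S = - \frac{2490217}{4137770}$ ($S = \left(-2490217\right) \frac{1}{4137770} = - \frac{2490217}{4137770} \approx -0.60183$)
$L = - \frac{1619}{708}$ ($L = -1 + \frac{\frac{859}{177} + \frac{670}{-67}}{4} = -1 + \frac{859 \cdot \frac{1}{177} + 670 \left(- \frac{1}{67}\right)}{4} = -1 + \frac{\frac{859}{177} - 10}{4} = -1 + \frac{1}{4} \left(- \frac{911}{177}\right) = -1 - \frac{911}{708} = - \frac{1619}{708} \approx -2.2867$)
$R{\left(G \right)} = - \frac{1619}{708}$
$S - R{\left(J \right)} = - \frac{2490217}{4137770} - - \frac{1619}{708} = - \frac{2490217}{4137770} + \frac{1619}{708} = \frac{2467987997}{1464770580}$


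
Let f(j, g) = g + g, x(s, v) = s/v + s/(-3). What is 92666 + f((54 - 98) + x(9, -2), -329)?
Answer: 92008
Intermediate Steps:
x(s, v) = -s/3 + s/v (x(s, v) = s/v + s*(-1/3) = s/v - s/3 = -s/3 + s/v)
f(j, g) = 2*g
92666 + f((54 - 98) + x(9, -2), -329) = 92666 + 2*(-329) = 92666 - 658 = 92008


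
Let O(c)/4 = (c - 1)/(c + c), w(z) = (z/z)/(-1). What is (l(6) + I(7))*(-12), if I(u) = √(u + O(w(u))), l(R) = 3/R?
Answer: -6 - 12*√11 ≈ -45.799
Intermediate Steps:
w(z) = -1 (w(z) = 1*(-1) = -1)
O(c) = 2*(-1 + c)/c (O(c) = 4*((c - 1)/(c + c)) = 4*((-1 + c)/((2*c))) = 4*((-1 + c)*(1/(2*c))) = 4*((-1 + c)/(2*c)) = 2*(-1 + c)/c)
I(u) = √(4 + u) (I(u) = √(u + (2 - 2/(-1))) = √(u + (2 - 2*(-1))) = √(u + (2 + 2)) = √(u + 4) = √(4 + u))
(l(6) + I(7))*(-12) = (3/6 + √(4 + 7))*(-12) = (3*(⅙) + √11)*(-12) = (½ + √11)*(-12) = -6 - 12*√11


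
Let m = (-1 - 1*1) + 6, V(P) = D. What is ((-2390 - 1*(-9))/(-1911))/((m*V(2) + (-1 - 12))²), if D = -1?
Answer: 2381/552279 ≈ 0.0043112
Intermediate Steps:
V(P) = -1
m = 4 (m = (-1 - 1) + 6 = -2 + 6 = 4)
((-2390 - 1*(-9))/(-1911))/((m*V(2) + (-1 - 12))²) = ((-2390 - 1*(-9))/(-1911))/((4*(-1) + (-1 - 12))²) = ((-2390 + 9)*(-1/1911))/((-4 - 13)²) = (-2381*(-1/1911))/((-17)²) = (2381/1911)/289 = (2381/1911)*(1/289) = 2381/552279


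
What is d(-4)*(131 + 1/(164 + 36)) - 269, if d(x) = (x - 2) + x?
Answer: -31581/20 ≈ -1579.1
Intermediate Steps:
d(x) = -2 + 2*x (d(x) = (-2 + x) + x = -2 + 2*x)
d(-4)*(131 + 1/(164 + 36)) - 269 = (-2 + 2*(-4))*(131 + 1/(164 + 36)) - 269 = (-2 - 8)*(131 + 1/200) - 269 = -10*(131 + 1/200) - 269 = -10*26201/200 - 269 = -26201/20 - 269 = -31581/20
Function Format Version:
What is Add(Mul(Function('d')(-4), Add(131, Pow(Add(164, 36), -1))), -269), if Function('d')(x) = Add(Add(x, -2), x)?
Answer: Rational(-31581, 20) ≈ -1579.1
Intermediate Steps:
Function('d')(x) = Add(-2, Mul(2, x)) (Function('d')(x) = Add(Add(-2, x), x) = Add(-2, Mul(2, x)))
Add(Mul(Function('d')(-4), Add(131, Pow(Add(164, 36), -1))), -269) = Add(Mul(Add(-2, Mul(2, -4)), Add(131, Pow(Add(164, 36), -1))), -269) = Add(Mul(Add(-2, -8), Add(131, Pow(200, -1))), -269) = Add(Mul(-10, Add(131, Rational(1, 200))), -269) = Add(Mul(-10, Rational(26201, 200)), -269) = Add(Rational(-26201, 20), -269) = Rational(-31581, 20)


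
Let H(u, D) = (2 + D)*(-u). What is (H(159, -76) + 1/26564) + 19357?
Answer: 826751373/26564 ≈ 31123.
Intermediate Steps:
H(u, D) = -u*(2 + D)
(H(159, -76) + 1/26564) + 19357 = (-1*159*(2 - 76) + 1/26564) + 19357 = (-1*159*(-74) + 1/26564) + 19357 = (11766 + 1/26564) + 19357 = 312552025/26564 + 19357 = 826751373/26564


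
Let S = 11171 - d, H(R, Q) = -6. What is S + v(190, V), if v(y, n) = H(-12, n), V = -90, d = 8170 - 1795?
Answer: 4790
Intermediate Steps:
d = 6375
v(y, n) = -6
S = 4796 (S = 11171 - 1*6375 = 11171 - 6375 = 4796)
S + v(190, V) = 4796 - 6 = 4790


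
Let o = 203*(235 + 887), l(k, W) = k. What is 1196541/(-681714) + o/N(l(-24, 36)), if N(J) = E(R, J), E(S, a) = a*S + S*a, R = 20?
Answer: -1448332873/6059680 ≈ -239.01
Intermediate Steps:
E(S, a) = 2*S*a (E(S, a) = S*a + S*a = 2*S*a)
o = 227766 (o = 203*1122 = 227766)
N(J) = 40*J (N(J) = 2*20*J = 40*J)
1196541/(-681714) + o/N(l(-24, 36)) = 1196541/(-681714) + 227766/((40*(-24))) = 1196541*(-1/681714) + 227766/(-960) = -132949/75746 + 227766*(-1/960) = -132949/75746 - 37961/160 = -1448332873/6059680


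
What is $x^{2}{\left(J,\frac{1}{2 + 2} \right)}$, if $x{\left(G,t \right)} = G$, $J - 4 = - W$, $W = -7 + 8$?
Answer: $9$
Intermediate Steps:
$W = 1$
$J = 3$ ($J = 4 - 1 = 3$)
$x^{2}{\left(J,\frac{1}{2 + 2} \right)} = 3^{2} = 9$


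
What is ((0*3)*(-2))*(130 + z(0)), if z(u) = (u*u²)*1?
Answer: 0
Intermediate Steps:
z(u) = u³ (z(u) = u³*1 = u³)
((0*3)*(-2))*(130 + z(0)) = ((0*3)*(-2))*(130 + 0³) = (0*(-2))*(130 + 0) = 0*130 = 0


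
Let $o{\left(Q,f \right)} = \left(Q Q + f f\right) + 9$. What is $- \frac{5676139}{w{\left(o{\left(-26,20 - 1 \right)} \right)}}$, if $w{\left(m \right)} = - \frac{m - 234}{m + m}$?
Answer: $\frac{424088671}{29} \approx 1.4624 \cdot 10^{7}$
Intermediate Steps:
$o{\left(Q,f \right)} = 9 + Q^{2} + f^{2}$ ($o{\left(Q,f \right)} = \left(Q^{2} + f^{2}\right) + 9 = 9 + Q^{2} + f^{2}$)
$w{\left(m \right)} = - \frac{-234 + m}{2 m}$
$- \frac{5676139}{w{\left(o{\left(-26,20 - 1 \right)} \right)}} = - \frac{5676139}{\frac{1}{2} \frac{1}{9 + \left(-26\right)^{2} + \left(20 - 1\right)^{2}} \left(234 - \left(9 + \left(-26\right)^{2} + \left(20 - 1\right)^{2}\right)\right)} = - \frac{5676139}{\frac{1}{2} \frac{1}{9 + 676 + \left(20 - 1\right)^{2}} \left(234 - \left(9 + 676 + \left(20 - 1\right)^{2}\right)\right)} = - \frac{5676139}{\frac{1}{2} \frac{1}{9 + 676 + 19^{2}} \left(234 - \left(9 + 676 + 19^{2}\right)\right)} = - \frac{5676139}{\frac{1}{2} \frac{1}{9 + 676 + 361} \left(234 - \left(9 + 676 + 361\right)\right)} = - \frac{5676139}{\frac{1}{2} \cdot \frac{1}{1046} \left(234 - 1046\right)} = - \frac{5676139}{\frac{1}{2} \cdot \frac{1}{1046} \left(-812\right)} = - \frac{5676139}{- \frac{203}{523}} = \left(-5676139\right) \left(- \frac{523}{203}\right) = \frac{424088671}{29}$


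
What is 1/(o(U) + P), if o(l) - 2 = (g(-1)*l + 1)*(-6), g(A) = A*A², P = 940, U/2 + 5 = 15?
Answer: 1/1056 ≈ 0.00094697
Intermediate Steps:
U = 20 (U = -10 + 2*15 = -10 + 30 = 20)
g(A) = A³
o(l) = -4 + 6*l (o(l) = 2 + ((-1)³*l + 1)*(-6) = 2 + (-l + 1)*(-6) = 2 + (1 - l)*(-6) = 2 + (-6 + 6*l) = -4 + 6*l)
1/(o(U) + P) = 1/((-4 + 6*20) + 940) = 1/((-4 + 120) + 940) = 1/(116 + 940) = 1/1056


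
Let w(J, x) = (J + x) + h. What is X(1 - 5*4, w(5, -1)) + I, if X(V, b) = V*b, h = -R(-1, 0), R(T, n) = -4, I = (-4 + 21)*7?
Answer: -33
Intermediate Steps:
I = 119 (I = 17*7 = 119)
h = 4 (h = -1*(-4) = 4)
w(J, x) = 4 + J + x (w(J, x) = (J + x) + 4 = 4 + J + x)
X(1 - 5*4, w(5, -1)) + I = (1 - 5*4)*(4 + 5 - 1) + 119 = (1 - 20)*8 + 119 = -19*8 + 119 = -152 + 119 = -33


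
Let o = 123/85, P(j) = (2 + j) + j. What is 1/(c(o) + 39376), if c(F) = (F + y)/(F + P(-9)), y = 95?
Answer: 1237/48699914 ≈ 2.5400e-5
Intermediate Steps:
P(j) = 2 + 2*j
o = 123/85 (o = 123*(1/85) = 123/85 ≈ 1.4471)
c(F) = (95 + F)/(-16 + F) (c(F) = (F + 95)/(F + (2 + 2*(-9))) = (95 + F)/(F + (2 - 18)) = (95 + F)/(F - 16) = (95 + F)/(-16 + F))
1/(c(o) + 39376) = 1/((95 + 123/85)/(-16 + 123/85) + 39376) = 1/((8198/85)/(-1237/85) + 39376) = 1/(-85/1237*8198/85 + 39376) = 1/(-8198/1237 + 39376) = 1/(48699914/1237) = 1237/48699914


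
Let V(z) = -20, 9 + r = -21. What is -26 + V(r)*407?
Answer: -8166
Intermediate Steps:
r = -30 (r = -9 - 21 = -30)
-26 + V(r)*407 = -26 - 20*407 = -26 - 8140 = -8166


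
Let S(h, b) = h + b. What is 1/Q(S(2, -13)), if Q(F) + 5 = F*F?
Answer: 1/116 ≈ 0.0086207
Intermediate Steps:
S(h, b) = b + h
Q(F) = -5 + F² (Q(F) = -5 + F*F = -5 + F²)
1/Q(S(2, -13)) = 1/(-5 + (-13 + 2)²) = 1/(-5 + (-11)²) = 1/(-5 + 121) = 1/116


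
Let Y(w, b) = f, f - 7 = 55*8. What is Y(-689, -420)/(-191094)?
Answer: -149/63698 ≈ -0.0023392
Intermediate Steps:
f = 447 (f = 7 + 55*8 = 7 + 440 = 447)
Y(w, b) = 447
Y(-689, -420)/(-191094) = 447/(-191094) = 447*(-1/191094) = -149/63698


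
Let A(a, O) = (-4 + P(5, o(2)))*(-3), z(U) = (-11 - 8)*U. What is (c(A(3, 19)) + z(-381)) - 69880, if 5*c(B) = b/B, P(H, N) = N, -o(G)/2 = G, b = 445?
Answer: -1503295/24 ≈ -62637.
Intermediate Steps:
o(G) = -2*G
z(U) = -19*U
A(a, O) = 24 (A(a, O) = (-4 - 2*2)*(-3) = (-4 - 4)*(-3) = -8*(-3) = 24)
c(B) = 89/B (c(B) = (445/B)/5 = 89/B)
(c(A(3, 19)) + z(-381)) - 69880 = (89/24 - 19*(-381)) - 69880 = (89*(1/24) + 7239) - 69880 = (89/24 + 7239) - 69880 = 173825/24 - 69880 = -1503295/24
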